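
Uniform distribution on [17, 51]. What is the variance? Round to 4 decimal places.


Var = (b-a)^2 / 12
(b-a)^2 = (51 - 17)^2 = 1156
Var = 1156/12 ≈ 96.333333

96.3333


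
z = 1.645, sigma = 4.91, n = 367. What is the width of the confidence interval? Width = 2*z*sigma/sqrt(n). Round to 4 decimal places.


width = 2*z*sigma/sqrt(n)
2*z*sigma = 2 * 1.645 * 4.91 = 16.1539
sqrt(367) ≈ 19.157244
width = 16.1539 / 19.157244 ≈ 0.843227

0.8432


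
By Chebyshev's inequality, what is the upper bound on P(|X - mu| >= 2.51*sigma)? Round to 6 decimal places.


P <= 1/k^2
k^2 = 2.51^2 = 6.3001
1/k^2 = 1 / 6.3001 ≈ 0.15872764

0.158728


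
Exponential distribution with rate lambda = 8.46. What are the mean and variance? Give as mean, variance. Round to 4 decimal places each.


mean = 1/lam, var = 1/lam^2
mean = 1 / 8.46 = 50/423 ≈ 0.118203
lam^2 = 8.46^2 = 71.5716
var = 1 / 71.5716 ≈ 0.013972

0.1182, 0.0140


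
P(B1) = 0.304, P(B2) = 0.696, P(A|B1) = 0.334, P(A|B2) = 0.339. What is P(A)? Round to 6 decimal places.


P(A) = P(A|B1)*P(B1) + P(A|B2)*P(B2)
P(A|B1)*P(B1) = 0.334 * 0.304 = 0.101536
P(A|B2)*P(B2) = 0.339 * 0.696 = 0.235944
P(A) = 0.101536 + 0.235944 = 0.33748

0.337480


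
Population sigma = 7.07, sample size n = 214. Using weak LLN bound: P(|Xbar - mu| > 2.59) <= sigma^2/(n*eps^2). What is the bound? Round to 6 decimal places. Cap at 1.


bound = min(1, sigma^2/(n*eps^2))
sigma^2 = 7.07^2 = 49.9849
n*eps^2 = 214 * 2.59^2 = 214 * 6.7081 = 1435.5334
sigma^2/(n*eps^2) = 49.9849 / 1435.5334 ≈ 0.03481974

0.034820


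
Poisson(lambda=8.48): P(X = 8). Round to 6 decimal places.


P = e^(-lam) * lam^k / k!
e^(-8.48) ≈ 0.0002075787
lam^k = 8.48^8 ≈ 26740333.417588
k! = 8! = 40320
P = 0.0002075787 * 26740333.417588 / 40320 ≈ 0.137667

0.137667


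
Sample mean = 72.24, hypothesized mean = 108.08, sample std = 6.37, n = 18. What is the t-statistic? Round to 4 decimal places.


t = (xbar - mu0) / (s/sqrt(n))
xbar - mu0 = 72.24 - 108.08 = -35.84
sqrt(18) ≈ 4.24264069
s/sqrt(n) = 6.37 / 4.24264069 ≈ 1.50142340
t = -35.84 / 1.50142340 ≈ -23.870682

-23.8707


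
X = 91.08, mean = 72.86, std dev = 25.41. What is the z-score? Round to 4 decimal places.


z = (X - mu) / sigma
X - mu = 91.08 - 72.86 = 18.22
z = 18.22 / 25.41 = 1822/2541 ≈ 0.717041

0.7170


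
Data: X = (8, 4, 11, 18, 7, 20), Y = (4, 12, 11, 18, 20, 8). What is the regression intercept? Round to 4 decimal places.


a = ybar - b*xbar, where b = sum((xi-xbar)(yi-ybar)) / sum((xi-xbar)^2)
n = 6, xbar = 68/6 = 34/3 ≈ 11.333333, ybar = 73/6 ≈ 12.166667
Sxy = sum((xi-xbar)(yi-ybar)) = -7/3 ≈ -2.333333
Sxx = sum((xi-xbar)^2) = 610/3 ≈ 203.333333
b = Sxy / Sxx = -7/610 ≈ -0.011475
a = 12.166667 - (-0.011475) * 11.333333 = 7501/610 ≈ 12.296721

12.2967


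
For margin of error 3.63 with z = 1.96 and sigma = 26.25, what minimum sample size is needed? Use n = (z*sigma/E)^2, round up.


z*sigma/E = 1.96 * 26.25 / 3.63 = 1715/121 ≈ 14.173554
(z*sigma/E)^2 ≈ 200.889625
round up: n = 201

201


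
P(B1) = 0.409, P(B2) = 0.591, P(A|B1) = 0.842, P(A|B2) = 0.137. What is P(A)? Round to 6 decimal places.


P(A) = P(A|B1)*P(B1) + P(A|B2)*P(B2)
P(A|B1)*P(B1) = 0.842 * 0.409 = 0.344378
P(A|B2)*P(B2) = 0.137 * 0.591 = 0.080967
P(A) = 0.344378 + 0.080967 = 0.425345

0.425345


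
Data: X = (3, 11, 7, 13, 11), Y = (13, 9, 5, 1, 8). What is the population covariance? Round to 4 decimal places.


Cov = (1/n)*sum((xi-xbar)(yi-ybar))
n = 5, xbar = 45/5 = 9, ybar = 36/5 = 7.2
sum((xi-xbar)(yi-ybar)) = -50
Cov = -50 / 5 = -10

-10.0000


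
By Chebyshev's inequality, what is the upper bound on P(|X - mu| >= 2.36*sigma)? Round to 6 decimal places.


P <= 1/k^2
k^2 = 2.36^2 = 5.5696
1/k^2 = 1 / 5.5696 = 625/3481 ≈ 0.17954611

0.179546


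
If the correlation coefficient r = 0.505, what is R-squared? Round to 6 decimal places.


R^2 = r^2 = (0.505)^2 = 0.255025

0.255025


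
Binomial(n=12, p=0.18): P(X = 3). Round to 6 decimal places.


P = C(n,k) * p^k * (1-p)^(n-k)
C(12,3) = 220
p^k = 0.18^3 = 0.005832
(1-p)^(n-k) = 0.82^9 ≈ 0.1676196
P = 220 * 0.005832 * 0.1676196 ≈ 0.215063

0.215063


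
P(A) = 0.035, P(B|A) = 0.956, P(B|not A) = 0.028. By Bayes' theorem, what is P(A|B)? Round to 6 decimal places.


P(A|B) = P(B|A)*P(A) / P(B), P(B) = P(B|A)*P(A) + P(B|not A)*P(not A)
P(B|A)*P(A) = 0.956 * 0.035 = 0.03346
P(B|not A)*P(not A) = 0.028 * 0.965 = 0.02702
P(B) = 0.03346 + 0.02702 = 0.06048
P(A|B) = 0.03346 / 0.06048 = 239/432 ≈ 0.55324074

0.553241


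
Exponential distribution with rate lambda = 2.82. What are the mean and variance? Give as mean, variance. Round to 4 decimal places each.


mean = 1/lam, var = 1/lam^2
mean = 1 / 2.82 = 50/141 ≈ 0.354610
lam^2 = 2.82^2 = 7.9524
var = 1 / 7.9524 ≈ 0.125748

0.3546, 0.1257


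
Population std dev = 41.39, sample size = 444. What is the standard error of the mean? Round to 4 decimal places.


SE = sigma / sqrt(n)
sqrt(444) ≈ 21.071308
SE = 41.39 / 21.071308 ≈ 1.964282

1.9643


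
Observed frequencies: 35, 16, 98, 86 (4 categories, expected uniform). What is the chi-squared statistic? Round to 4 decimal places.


chi2 = sum((O-E)^2/E), E = total/4
total = 235, E = 235/4 = 58.75
(35 - 58.75)^2 / 58.75 = 564.0625 / 58.75 = 1805/188 ≈ 9.601064
(16 - 58.75)^2 / 58.75 = 1827.5625 / 58.75 = 29241/940 ≈ 31.107447
(98 - 58.75)^2 / 58.75 = 1540.5625 / 58.75 = 24649/940 ≈ 26.222340
(86 - 58.75)^2 / 58.75 = 742.5625 / 58.75 = 11881/940 ≈ 12.639362
chi2 = 18699/235 ≈ 79.570213

79.5702


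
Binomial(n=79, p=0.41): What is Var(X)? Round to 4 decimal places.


Var = n*p*(1-p) = 79 * 0.41 * 0.59 = 19.1101

19.1101


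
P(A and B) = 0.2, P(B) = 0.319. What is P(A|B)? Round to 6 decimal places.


P(A|B) = P(A and B) / P(B) = 0.2 / 0.319 = 200/319 ≈ 0.62695925

0.626959


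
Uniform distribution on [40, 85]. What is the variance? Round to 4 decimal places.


Var = (b-a)^2 / 12
(b-a)^2 = (85 - 40)^2 = 2025
Var = 2025/12 = 168.75

168.7500


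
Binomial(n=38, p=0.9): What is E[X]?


E[X] = n*p = 38 * 0.9 = 34.2

34.2


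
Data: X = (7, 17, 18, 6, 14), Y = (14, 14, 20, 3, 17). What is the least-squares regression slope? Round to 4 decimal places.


b = sum((xi-xbar)(yi-ybar)) / sum((xi-xbar)^2)
n = 5, xbar = 62/5 = 12.4, ybar = 68/5 = 13.6
Sxy = sum((xi-xbar)(yi-ybar)) = 108.8
Sxx = sum((xi-xbar)^2) = 125.2
b = Sxy / Sxx = 272/313 ≈ 0.869010

0.8690


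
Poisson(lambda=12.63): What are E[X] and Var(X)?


E[X] = Var(X) = lambda = 12.63

12.63, 12.63


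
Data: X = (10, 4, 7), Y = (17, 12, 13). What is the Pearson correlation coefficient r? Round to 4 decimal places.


r = sum((xi-xbar)(yi-ybar)) / sqrt(sum((xi-xbar)^2) * sum((yi-ybar)^2))
n = 3, xbar = 21/3 = 7, ybar = 42/3 = 14
Sxy = sum((xi-xbar)(yi-ybar)) = 15
Sxx = sum((xi-xbar)^2) = 18
Syy = sum((yi-ybar)^2) = 14
sqrt(Sxx*Syy) ≈ 15.874508
r = Sxy / sqrt(Sxx*Syy) = 15 / 15.874508 ≈ 0.944911

0.9449


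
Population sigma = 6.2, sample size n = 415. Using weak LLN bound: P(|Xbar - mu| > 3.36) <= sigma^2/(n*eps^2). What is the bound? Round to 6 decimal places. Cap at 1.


bound = min(1, sigma^2/(n*eps^2))
sigma^2 = 6.2^2 = 38.44
n*eps^2 = 415 * 3.36^2 = 415 * 11.2896 = 4685.184
sigma^2/(n*eps^2) = 38.44 / 4685.184 ≈ 0.00820459

0.008205


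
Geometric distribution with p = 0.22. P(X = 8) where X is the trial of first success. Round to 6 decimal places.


P = (1-p)^(k-1) * p
(1-p)^(k-1) = 0.78^7 ≈ 0.1756557
P = 0.1756557 * 0.22 ≈ 0.03864425

0.038644


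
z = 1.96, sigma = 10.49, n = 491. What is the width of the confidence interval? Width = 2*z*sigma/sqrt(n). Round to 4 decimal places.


width = 2*z*sigma/sqrt(n)
2*z*sigma = 2 * 1.96 * 10.49 = 41.1208
sqrt(491) ≈ 22.158520
width = 41.1208 / 22.158520 ≈ 1.855756

1.8558


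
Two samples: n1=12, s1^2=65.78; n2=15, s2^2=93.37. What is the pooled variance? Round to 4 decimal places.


sp^2 = ((n1-1)*s1^2 + (n2-1)*s2^2)/(n1+n2-2)
(n1-1)*s1^2 = 11 * 65.78 = 723.58
(n2-1)*s2^2 = 14 * 93.37 = 1307.18
numerator = 723.58 + 1307.18 = 2030.76
n1+n2-2 = 25
sp^2 = 2030.76 / 25 = 81.2304

81.2304


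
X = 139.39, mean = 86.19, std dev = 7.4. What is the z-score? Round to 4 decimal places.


z = (X - mu) / sigma
X - mu = 139.39 - 86.19 = 53.2
z = 53.2 / 7.4 = 266/37 ≈ 7.189189

7.1892


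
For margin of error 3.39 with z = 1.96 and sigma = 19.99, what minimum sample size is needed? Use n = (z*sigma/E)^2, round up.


z*sigma/E = 1.96 * 19.99 / 3.39 = 97951/8475 ≈ 11.557640
(z*sigma/E)^2 ≈ 133.579045
round up: n = 134

134


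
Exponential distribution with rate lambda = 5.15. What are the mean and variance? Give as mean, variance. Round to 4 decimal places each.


mean = 1/lam, var = 1/lam^2
mean = 1 / 5.15 = 20/103 ≈ 0.194175
lam^2 = 5.15^2 = 26.5225
var = 1 / 26.5225 ≈ 0.037704

0.1942, 0.0377


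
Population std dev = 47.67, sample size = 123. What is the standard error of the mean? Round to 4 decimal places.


SE = sigma / sqrt(n)
sqrt(123) ≈ 11.090537
SE = 47.67 / 11.090537 ≈ 4.298259

4.2983


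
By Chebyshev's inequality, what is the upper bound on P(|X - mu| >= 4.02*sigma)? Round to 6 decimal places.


P <= 1/k^2
k^2 = 4.02^2 = 16.1604
1/k^2 = 1 / 16.1604 ≈ 0.06187966

0.061880


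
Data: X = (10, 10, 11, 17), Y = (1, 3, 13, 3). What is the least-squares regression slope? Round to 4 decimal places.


b = sum((xi-xbar)(yi-ybar)) / sum((xi-xbar)^2)
n = 4, xbar = 48/4 = 12, ybar = 20/4 = 5
Sxy = sum((xi-xbar)(yi-ybar)) = -6
Sxx = sum((xi-xbar)^2) = 34
b = Sxy / Sxx = -3/17 ≈ -0.176471

-0.1765


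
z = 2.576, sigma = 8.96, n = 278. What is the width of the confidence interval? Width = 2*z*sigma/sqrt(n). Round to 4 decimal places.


width = 2*z*sigma/sqrt(n)
2*z*sigma = 2 * 2.576 * 8.96 = 46.16192
sqrt(278) ≈ 16.673332
width = 46.16192 / 16.673332 ≈ 2.768608

2.7686


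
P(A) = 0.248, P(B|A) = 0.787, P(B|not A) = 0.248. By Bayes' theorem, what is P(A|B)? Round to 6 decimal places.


P(A|B) = P(B|A)*P(A) / P(B), P(B) = P(B|A)*P(A) + P(B|not A)*P(not A)
P(B|A)*P(A) = 0.787 * 0.248 = 0.195176
P(B|not A)*P(not A) = 0.248 * 0.752 = 0.186496
P(B) = 0.195176 + 0.186496 = 0.381672
P(A|B) = 0.195176 / 0.381672 = 787/1539 ≈ 0.51137102

0.511371


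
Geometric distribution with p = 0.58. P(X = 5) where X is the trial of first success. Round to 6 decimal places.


P = (1-p)^(k-1) * p
(1-p)^(k-1) = 0.42^4 = 0.03111696
P = 0.03111696 * 0.58 ≈ 0.01804784

0.018048


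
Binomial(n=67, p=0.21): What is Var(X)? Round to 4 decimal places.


Var = n*p*(1-p) = 67 * 0.21 * 0.79 = 11.1153

11.1153


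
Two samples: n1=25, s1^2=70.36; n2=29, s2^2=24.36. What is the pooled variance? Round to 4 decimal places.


sp^2 = ((n1-1)*s1^2 + (n2-1)*s2^2)/(n1+n2-2)
(n1-1)*s1^2 = 24 * 70.36 = 1688.64
(n2-1)*s2^2 = 28 * 24.36 = 682.08
numerator = 1688.64 + 682.08 = 2370.72
n1+n2-2 = 52
sp^2 = 2370.72 / 52 = 14817/325 ≈ 45.590769

45.5908


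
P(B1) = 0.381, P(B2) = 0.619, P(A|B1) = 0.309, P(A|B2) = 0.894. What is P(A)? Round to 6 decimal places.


P(A) = P(A|B1)*P(B1) + P(A|B2)*P(B2)
P(A|B1)*P(B1) = 0.309 * 0.381 = 0.117729
P(A|B2)*P(B2) = 0.894 * 0.619 = 0.553386
P(A) = 0.117729 + 0.553386 = 0.671115

0.671115


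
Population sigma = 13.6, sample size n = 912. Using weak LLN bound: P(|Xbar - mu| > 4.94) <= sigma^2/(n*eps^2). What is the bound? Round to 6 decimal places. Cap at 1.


bound = min(1, sigma^2/(n*eps^2))
sigma^2 = 13.6^2 = 184.96
n*eps^2 = 912 * 4.94^2 = 912 * 24.4036 = 22256.0832
sigma^2/(n*eps^2) = 184.96 / 22256.0832 ≈ 0.00831054

0.008311


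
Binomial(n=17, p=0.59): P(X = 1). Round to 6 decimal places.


P = C(n,k) * p^k * (1-p)^(n-k)
C(17,1) = 17
p^k = 0.59^1 = 0.59
(1-p)^(n-k) = 0.41^16 ≈ 0.0000006375903
P = 17 * 0.59 * 0.0000006375903 ≈ 0.000006

0.000006


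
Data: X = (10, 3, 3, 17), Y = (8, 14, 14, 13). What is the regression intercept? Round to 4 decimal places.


a = ybar - b*xbar, where b = sum((xi-xbar)(yi-ybar)) / sum((xi-xbar)^2)
n = 4, xbar = 33/4 = 8.25, ybar = 49/4 = 12.25
Sxy = sum((xi-xbar)(yi-ybar)) = -19.25
Sxx = sum((xi-xbar)^2) = 134.75
b = Sxy / Sxx = -1/7 ≈ -0.142857
a = 12.25 - (-0.142857) * 8.25 = 94/7 ≈ 13.428571

13.4286


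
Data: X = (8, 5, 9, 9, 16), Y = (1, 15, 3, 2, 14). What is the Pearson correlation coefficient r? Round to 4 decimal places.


r = sum((xi-xbar)(yi-ybar)) / sqrt(sum((xi-xbar)^2) * sum((yi-ybar)^2))
n = 5, xbar = 47/5 = 9.4, ybar = 35/5 = 7
Sxy = sum((xi-xbar)(yi-ybar)) = 23
Sxx = sum((xi-xbar)^2) = 65.2
Syy = sum((yi-ybar)^2) = 190
sqrt(Sxx*Syy) ≈ 111.301393
r = Sxy / sqrt(Sxx*Syy) = 23 / 111.301393 ≈ 0.206646

0.2066


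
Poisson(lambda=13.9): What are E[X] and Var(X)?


E[X] = Var(X) = lambda = 13.9

13.9, 13.9


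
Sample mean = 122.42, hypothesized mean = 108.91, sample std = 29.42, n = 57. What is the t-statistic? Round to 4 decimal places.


t = (xbar - mu0) / (s/sqrt(n))
xbar - mu0 = 122.42 - 108.91 = 13.51
sqrt(57) ≈ 7.54983444
s/sqrt(n) = 29.42 / 7.54983444 ≈ 3.89677419
t = 13.51 / 3.89677419 ≈ 3.466970

3.4670


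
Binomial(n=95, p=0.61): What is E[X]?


E[X] = n*p = 95 * 0.61 = 57.95

57.95


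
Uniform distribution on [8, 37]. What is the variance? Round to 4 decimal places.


Var = (b-a)^2 / 12
(b-a)^2 = (37 - 8)^2 = 841
Var = 841/12 ≈ 70.083333

70.0833


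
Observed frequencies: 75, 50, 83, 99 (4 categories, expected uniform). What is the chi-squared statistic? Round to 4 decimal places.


chi2 = sum((O-E)^2/E), E = total/4
total = 307, E = 307/4 = 76.75
(75 - 76.75)^2 / 76.75 = 3.0625 / 76.75 = 49/1228 ≈ 0.039902
(50 - 76.75)^2 / 76.75 = 715.5625 / 76.75 = 11449/1228 ≈ 9.323290
(83 - 76.75)^2 / 76.75 = 39.0625 / 76.75 = 625/1228 ≈ 0.508958
(99 - 76.75)^2 / 76.75 = 495.0625 / 76.75 = 7921/1228 ≈ 6.450326
chi2 = 5011/307 ≈ 16.322476

16.3225


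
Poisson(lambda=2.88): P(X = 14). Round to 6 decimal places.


P = e^(-lam) * lam^k / k!
e^(-2.88) ≈ 0.05613476
lam^k = 2.88^14 ≈ 2700814.948122
k! = 14! = 87178291200
P = 0.05613476 * 2700814.948122 / 87178291200 ≈ 0.000002

0.000002


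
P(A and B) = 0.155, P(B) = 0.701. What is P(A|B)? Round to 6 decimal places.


P(A|B) = P(A and B) / P(B) = 0.155 / 0.701 = 155/701 ≈ 0.22111270

0.221113


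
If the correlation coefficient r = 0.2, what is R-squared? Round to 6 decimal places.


R^2 = r^2 = (0.2)^2 = 0.04

0.040000


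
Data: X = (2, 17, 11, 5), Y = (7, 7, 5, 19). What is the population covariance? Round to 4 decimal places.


Cov = (1/n)*sum((xi-xbar)(yi-ybar))
n = 4, xbar = 35/4 = 8.75, ybar = 38/4 = 9.5
sum((xi-xbar)(yi-ybar)) = -49.5
Cov = -49.5 / 4 = -12.375

-12.3750


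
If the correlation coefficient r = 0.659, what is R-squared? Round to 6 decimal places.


R^2 = r^2 = (0.659)^2 = 0.434281

0.434281


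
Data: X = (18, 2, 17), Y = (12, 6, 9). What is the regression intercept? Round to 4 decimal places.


a = ybar - b*xbar, where b = sum((xi-xbar)(yi-ybar)) / sum((xi-xbar)^2)
n = 3, xbar = 37/3 ≈ 12.333333, ybar = 27/3 = 9
Sxy = sum((xi-xbar)(yi-ybar)) = 48
Sxx = sum((xi-xbar)^2) = 482/3 ≈ 160.666667
b = Sxy / Sxx = 72/241 ≈ 0.298755
a = 9 - 0.298755 * 12.333333 = 1281/241 ≈ 5.315353

5.3154


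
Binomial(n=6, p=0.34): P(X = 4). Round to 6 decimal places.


P = C(n,k) * p^k * (1-p)^(n-k)
C(6,4) = 15
p^k = 0.34^4 = 0.01336336
(1-p)^(n-k) = 0.66^2 = 0.4356
P = 15 * 0.01336336 * 0.4356 ≈ 0.087316

0.087316


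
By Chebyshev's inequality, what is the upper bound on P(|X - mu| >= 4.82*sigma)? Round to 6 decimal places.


P <= 1/k^2
k^2 = 4.82^2 = 23.2324
1/k^2 = 1 / 23.2324 ≈ 0.04304334

0.043043


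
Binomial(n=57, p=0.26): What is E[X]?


E[X] = n*p = 57 * 0.26 = 14.82

14.82


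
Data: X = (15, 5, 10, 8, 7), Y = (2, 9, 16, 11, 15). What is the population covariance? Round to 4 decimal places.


Cov = (1/n)*sum((xi-xbar)(yi-ybar))
n = 5, xbar = 45/5 = 9, ybar = 53/5 = 10.6
sum((xi-xbar)(yi-ybar)) = -49
Cov = -49 / 5 = -9.8

-9.8000


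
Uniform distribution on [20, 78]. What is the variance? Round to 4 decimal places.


Var = (b-a)^2 / 12
(b-a)^2 = (78 - 20)^2 = 3364
Var = 3364/12 ≈ 280.333333

280.3333


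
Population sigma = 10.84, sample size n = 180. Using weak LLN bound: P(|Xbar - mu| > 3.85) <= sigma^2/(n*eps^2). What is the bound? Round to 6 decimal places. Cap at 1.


bound = min(1, sigma^2/(n*eps^2))
sigma^2 = 10.84^2 = 117.5056
n*eps^2 = 180 * 3.85^2 = 180 * 14.8225 = 2668.05
sigma^2/(n*eps^2) = 117.5056 / 2668.05 ≈ 0.04404175

0.044042


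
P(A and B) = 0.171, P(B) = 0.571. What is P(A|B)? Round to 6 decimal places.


P(A|B) = P(A and B) / P(B) = 0.171 / 0.571 = 171/571 ≈ 0.29947461

0.299475


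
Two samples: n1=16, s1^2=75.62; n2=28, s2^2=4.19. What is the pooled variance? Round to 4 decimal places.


sp^2 = ((n1-1)*s1^2 + (n2-1)*s2^2)/(n1+n2-2)
(n1-1)*s1^2 = 15 * 75.62 = 1134.3
(n2-1)*s2^2 = 27 * 4.19 = 113.13
numerator = 1134.3 + 113.13 = 1247.43
n1+n2-2 = 42
sp^2 = 1247.43 / 42 = 41581/1400 ≈ 29.700714

29.7007


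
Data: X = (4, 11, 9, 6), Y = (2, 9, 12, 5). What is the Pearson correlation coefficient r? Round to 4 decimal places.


r = sum((xi-xbar)(yi-ybar)) / sqrt(sum((xi-xbar)^2) * sum((yi-ybar)^2))
n = 4, xbar = 30/4 = 7.5, ybar = 28/4 = 7
Sxy = sum((xi-xbar)(yi-ybar)) = 35
Sxx = sum((xi-xbar)^2) = 29
Syy = sum((yi-ybar)^2) = 58
sqrt(Sxx*Syy) ≈ 41.012193
r = Sxy / sqrt(Sxx*Syy) = 35 / 41.012193 ≈ 0.853405

0.8534


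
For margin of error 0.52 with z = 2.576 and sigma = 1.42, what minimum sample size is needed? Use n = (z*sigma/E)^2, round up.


z*sigma/E = 2.576 * 1.42 / 0.52 = 11431/1625 ≈ 7.034462
(z*sigma/E)^2 ≈ 49.483649
round up: n = 50

50


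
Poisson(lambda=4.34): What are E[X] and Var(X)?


E[X] = Var(X) = lambda = 4.34

4.34, 4.34


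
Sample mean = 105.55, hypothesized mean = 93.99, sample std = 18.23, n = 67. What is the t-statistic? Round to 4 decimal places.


t = (xbar - mu0) / (s/sqrt(n))
xbar - mu0 = 105.55 - 93.99 = 11.56
sqrt(67) ≈ 8.18535277
s/sqrt(n) = 18.23 / 8.18535277 ≈ 2.22714897
t = 11.56 / 2.22714897 ≈ 5.190492

5.1905


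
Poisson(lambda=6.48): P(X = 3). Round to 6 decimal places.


P = e^(-lam) * lam^k / k!
e^(-6.48) ≈ 0.001533811
lam^k = 6.48^3 = 272.097792
k! = 3! = 6
P = 0.001533811 * 272.097792 / 6 ≈ 0.069558

0.069558


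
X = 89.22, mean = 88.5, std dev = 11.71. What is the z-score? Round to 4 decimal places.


z = (X - mu) / sigma
X - mu = 89.22 - 88.5 = 0.72
z = 0.72 / 11.71 = 72/1171 ≈ 0.061486

0.0615


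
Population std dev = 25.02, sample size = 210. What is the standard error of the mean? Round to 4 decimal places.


SE = sigma / sqrt(n)
sqrt(210) ≈ 14.491377
SE = 25.02 / 14.491377 ≈ 1.726544

1.7265


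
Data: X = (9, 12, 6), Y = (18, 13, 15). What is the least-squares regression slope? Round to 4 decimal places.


b = sum((xi-xbar)(yi-ybar)) / sum((xi-xbar)^2)
n = 3, xbar = 27/3 = 9, ybar = 46/3 ≈ 15.333333
Sxy = sum((xi-xbar)(yi-ybar)) = -6
Sxx = sum((xi-xbar)^2) = 18
b = Sxy / Sxx = -1/3 ≈ -0.333333

-0.3333


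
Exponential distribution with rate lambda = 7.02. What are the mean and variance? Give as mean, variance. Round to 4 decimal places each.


mean = 1/lam, var = 1/lam^2
mean = 1 / 7.02 = 50/351 ≈ 0.142450
lam^2 = 7.02^2 = 49.2804
var = 1 / 49.2804 ≈ 0.020292

0.1425, 0.0203


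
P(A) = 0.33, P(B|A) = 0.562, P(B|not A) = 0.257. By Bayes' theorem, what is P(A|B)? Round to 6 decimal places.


P(A|B) = P(B|A)*P(A) / P(B), P(B) = P(B|A)*P(A) + P(B|not A)*P(not A)
P(B|A)*P(A) = 0.562 * 0.33 = 0.18546
P(B|not A)*P(not A) = 0.257 * 0.67 = 0.17219
P(B) = 0.18546 + 0.17219 = 0.35765
P(A|B) = 0.18546 / 0.35765 ≈ 0.51855166

0.518552


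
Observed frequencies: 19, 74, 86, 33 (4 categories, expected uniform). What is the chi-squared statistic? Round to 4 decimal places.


chi2 = sum((O-E)^2/E), E = total/4
total = 212, E = 212/4 = 53
(19 - 53)^2 / 53 = 1156 / 53 = 1156/53 ≈ 21.811321
(74 - 53)^2 / 53 = 441 / 53 = 441/53 ≈ 8.320755
(86 - 53)^2 / 53 = 1089 / 53 = 1089/53 ≈ 20.547170
(33 - 53)^2 / 53 = 400 / 53 = 400/53 ≈ 7.547170
chi2 = 3086/53 ≈ 58.226415

58.2264


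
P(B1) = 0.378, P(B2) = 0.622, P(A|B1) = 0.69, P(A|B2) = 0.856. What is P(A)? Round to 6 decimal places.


P(A) = P(A|B1)*P(B1) + P(A|B2)*P(B2)
P(A|B1)*P(B1) = 0.69 * 0.378 = 0.26082
P(A|B2)*P(B2) = 0.856 * 0.622 = 0.532432
P(A) = 0.26082 + 0.532432 = 0.793252

0.793252


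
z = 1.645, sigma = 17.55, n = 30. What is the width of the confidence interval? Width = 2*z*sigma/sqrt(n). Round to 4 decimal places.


width = 2*z*sigma/sqrt(n)
2*z*sigma = 2 * 1.645 * 17.55 = 57.7395
sqrt(30) ≈ 5.477226
width = 57.7395 / 5.477226 ≈ 10.541742

10.5417


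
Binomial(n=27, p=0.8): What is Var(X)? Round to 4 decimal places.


Var = n*p*(1-p) = 27 * 0.8 * 0.2 = 4.32

4.3200


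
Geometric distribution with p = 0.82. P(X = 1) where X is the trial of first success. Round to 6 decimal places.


P = (1-p)^(k-1) * p
(1-p)^(k-1) = 0.18^0 = 1
P = 1 * 0.82 = 0.82

0.820000


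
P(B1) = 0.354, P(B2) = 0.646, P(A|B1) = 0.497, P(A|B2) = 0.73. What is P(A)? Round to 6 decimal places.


P(A) = P(A|B1)*P(B1) + P(A|B2)*P(B2)
P(A|B1)*P(B1) = 0.497 * 0.354 = 0.175938
P(A|B2)*P(B2) = 0.73 * 0.646 = 0.47158
P(A) = 0.175938 + 0.47158 = 0.647518

0.647518


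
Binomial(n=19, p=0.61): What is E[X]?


E[X] = n*p = 19 * 0.61 = 11.59

11.59


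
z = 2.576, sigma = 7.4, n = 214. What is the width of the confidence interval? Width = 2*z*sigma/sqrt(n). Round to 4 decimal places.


width = 2*z*sigma/sqrt(n)
2*z*sigma = 2 * 2.576 * 7.4 = 38.1248
sqrt(214) ≈ 14.628739
width = 38.1248 / 14.628739 ≈ 2.606158

2.6062


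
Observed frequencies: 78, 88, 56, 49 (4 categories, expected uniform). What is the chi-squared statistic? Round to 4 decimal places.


chi2 = sum((O-E)^2/E), E = total/4
total = 271, E = 271/4 = 67.75
(78 - 67.75)^2 / 67.75 = 105.0625 / 67.75 = 1681/1084 ≈ 1.550738
(88 - 67.75)^2 / 67.75 = 410.0625 / 67.75 = 6561/1084 ≈ 6.052583
(56 - 67.75)^2 / 67.75 = 138.0625 / 67.75 = 2209/1084 ≈ 2.037823
(49 - 67.75)^2 / 67.75 = 351.5625 / 67.75 = 5625/1084 ≈ 5.189114
chi2 = 4019/271 ≈ 14.830258

14.8303


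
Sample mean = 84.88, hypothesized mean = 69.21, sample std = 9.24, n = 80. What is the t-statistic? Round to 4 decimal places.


t = (xbar - mu0) / (s/sqrt(n))
xbar - mu0 = 84.88 - 69.21 = 15.67
sqrt(80) ≈ 8.94427191
s/sqrt(n) = 9.24 / 8.94427191 ≈ 1.03306341
t = 15.67 / 1.03306341 ≈ 15.168478

15.1685


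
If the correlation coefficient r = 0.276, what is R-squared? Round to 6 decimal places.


R^2 = r^2 = (0.276)^2 = 0.076176

0.076176


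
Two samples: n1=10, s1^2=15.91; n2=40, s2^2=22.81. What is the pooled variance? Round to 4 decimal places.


sp^2 = ((n1-1)*s1^2 + (n2-1)*s2^2)/(n1+n2-2)
(n1-1)*s1^2 = 9 * 15.91 = 143.19
(n2-1)*s2^2 = 39 * 22.81 = 889.59
numerator = 143.19 + 889.59 = 1032.78
n1+n2-2 = 48
sp^2 = 1032.78 / 48 = 21.51625

21.5163


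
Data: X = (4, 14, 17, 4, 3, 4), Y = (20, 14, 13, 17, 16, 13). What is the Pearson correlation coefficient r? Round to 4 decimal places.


r = sum((xi-xbar)(yi-ybar)) / sqrt(sum((xi-xbar)^2) * sum((yi-ybar)^2))
n = 6, xbar = 46/6 = 23/3 ≈ 7.666667, ybar = 93/6 = 15.5
Sxy = sum((xi-xbar)(yi-ybar)) = -48
Sxx = sum((xi-xbar)^2) = 568/3 ≈ 189.333333
Syy = sum((yi-ybar)^2) = 37.5
sqrt(Sxx*Syy) ≈ 84.261498
r = Sxy / sqrt(Sxx*Syy) = -48 / 84.261498 ≈ -0.569655

-0.5697


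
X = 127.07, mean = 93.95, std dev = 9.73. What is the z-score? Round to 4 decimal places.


z = (X - mu) / sigma
X - mu = 127.07 - 93.95 = 33.12
z = 33.12 / 9.73 = 3312/973 ≈ 3.403905

3.4039


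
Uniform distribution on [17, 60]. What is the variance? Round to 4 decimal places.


Var = (b-a)^2 / 12
(b-a)^2 = (60 - 17)^2 = 1849
Var = 1849/12 ≈ 154.083333

154.0833


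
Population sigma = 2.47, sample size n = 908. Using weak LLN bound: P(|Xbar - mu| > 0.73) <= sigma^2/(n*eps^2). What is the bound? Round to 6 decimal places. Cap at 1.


bound = min(1, sigma^2/(n*eps^2))
sigma^2 = 2.47^2 = 6.1009
n*eps^2 = 908 * 0.73^2 = 908 * 0.5329 = 483.8732
sigma^2/(n*eps^2) = 6.1009 / 483.8732 ≈ 0.01260847

0.012608


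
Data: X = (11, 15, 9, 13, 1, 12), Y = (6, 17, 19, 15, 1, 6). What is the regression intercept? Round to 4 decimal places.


a = ybar - b*xbar, where b = sum((xi-xbar)(yi-ybar)) / sum((xi-xbar)^2)
n = 6, xbar = 61/6 ≈ 10.166667, ybar = 64/6 = 32/3 ≈ 10.666667
Sxy = sum((xi-xbar)(yi-ybar)) = 328/3 ≈ 109.333333
Sxx = sum((xi-xbar)^2) = 725/6 ≈ 120.833333
b = Sxy / Sxx = 656/725 ≈ 0.904828
a = 10.666667 - 0.904828 * 10.166667 = 1064/725 ≈ 1.467586

1.4676


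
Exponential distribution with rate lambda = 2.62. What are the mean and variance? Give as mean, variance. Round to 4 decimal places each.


mean = 1/lam, var = 1/lam^2
mean = 1 / 2.62 = 50/131 ≈ 0.381679
lam^2 = 2.62^2 = 6.8644
var = 1 / 6.8644 ≈ 0.145679

0.3817, 0.1457


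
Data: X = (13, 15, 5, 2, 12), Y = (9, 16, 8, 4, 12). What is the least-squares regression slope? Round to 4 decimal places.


b = sum((xi-xbar)(yi-ybar)) / sum((xi-xbar)^2)
n = 5, xbar = 47/5 = 9.4, ybar = 49/5 = 9.8
Sxy = sum((xi-xbar)(yi-ybar)) = 88.4
Sxx = sum((xi-xbar)^2) = 125.2
b = Sxy / Sxx = 221/313 ≈ 0.706070

0.7061


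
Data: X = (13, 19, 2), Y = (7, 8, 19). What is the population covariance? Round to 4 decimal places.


Cov = (1/n)*sum((xi-xbar)(yi-ybar))
n = 3, xbar = 34/3 ≈ 11.333333, ybar = 34/3 ≈ 11.333333
sum((xi-xbar)(yi-ybar)) = -313/3 ≈ -104.333333
Cov = -104.333333 / 3 = -313/9 ≈ -34.777778

-34.7778


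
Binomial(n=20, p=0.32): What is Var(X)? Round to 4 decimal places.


Var = n*p*(1-p) = 20 * 0.32 * 0.68 = 4.352

4.3520


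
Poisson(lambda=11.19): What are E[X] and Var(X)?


E[X] = Var(X) = lambda = 11.19

11.19, 11.19


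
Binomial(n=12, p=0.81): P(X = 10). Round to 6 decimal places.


P = C(n,k) * p^k * (1-p)^(n-k)
C(12,10) = 66
p^k = 0.81^10 ≈ 0.1215767
(1-p)^(n-k) = 0.19^2 = 0.0361
P = 66 * 0.1215767 * 0.0361 ≈ 0.289669

0.289669


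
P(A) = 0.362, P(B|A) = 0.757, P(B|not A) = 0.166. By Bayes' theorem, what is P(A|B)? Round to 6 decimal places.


P(A|B) = P(B|A)*P(A) / P(B), P(B) = P(B|A)*P(A) + P(B|not A)*P(not A)
P(B|A)*P(A) = 0.757 * 0.362 = 0.274034
P(B|not A)*P(not A) = 0.166 * 0.638 = 0.105908
P(B) = 0.274034 + 0.105908 = 0.379942
P(A|B) = 0.274034 / 0.379942 ≈ 0.72125219

0.721252


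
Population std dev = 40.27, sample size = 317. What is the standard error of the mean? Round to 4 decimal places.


SE = sigma / sqrt(n)
sqrt(317) ≈ 17.804494
SE = 40.27 / 17.804494 ≈ 2.261789

2.2618


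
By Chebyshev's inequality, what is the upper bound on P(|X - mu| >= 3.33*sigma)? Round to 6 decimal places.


P <= 1/k^2
k^2 = 3.33^2 = 11.0889
1/k^2 = 1 / 11.0889 ≈ 0.09018027

0.090180


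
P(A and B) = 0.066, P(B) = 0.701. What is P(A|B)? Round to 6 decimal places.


P(A|B) = P(A and B) / P(B) = 0.066 / 0.701 = 66/701 ≈ 0.09415121

0.094151


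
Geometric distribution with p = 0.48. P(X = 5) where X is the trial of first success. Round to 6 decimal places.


P = (1-p)^(k-1) * p
(1-p)^(k-1) = 0.52^4 = 0.07311616
P = 0.07311616 * 0.48 ≈ 0.03509576

0.035096


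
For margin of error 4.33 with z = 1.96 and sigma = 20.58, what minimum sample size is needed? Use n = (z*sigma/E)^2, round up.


z*sigma/E = 1.96 * 20.58 / 4.33 ≈ 9.315658
(z*sigma/E)^2 ≈ 86.781488
round up: n = 87

87


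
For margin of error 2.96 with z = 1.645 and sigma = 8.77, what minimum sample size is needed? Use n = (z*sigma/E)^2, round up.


z*sigma/E = 1.645 * 8.77 / 2.96 ≈ 4.873868
(z*sigma/E)^2 ≈ 23.754592
round up: n = 24

24


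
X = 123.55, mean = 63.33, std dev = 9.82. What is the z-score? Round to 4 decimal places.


z = (X - mu) / sigma
X - mu = 123.55 - 63.33 = 60.22
z = 60.22 / 9.82 = 3011/491 ≈ 6.132383

6.1324


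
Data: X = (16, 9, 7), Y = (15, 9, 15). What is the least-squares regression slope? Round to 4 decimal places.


b = sum((xi-xbar)(yi-ybar)) / sum((xi-xbar)^2)
n = 3, xbar = 32/3 ≈ 10.666667, ybar = 39/3 = 13
Sxy = sum((xi-xbar)(yi-ybar)) = 10
Sxx = sum((xi-xbar)^2) = 134/3 ≈ 44.666667
b = Sxy / Sxx = 15/67 ≈ 0.223881

0.2239


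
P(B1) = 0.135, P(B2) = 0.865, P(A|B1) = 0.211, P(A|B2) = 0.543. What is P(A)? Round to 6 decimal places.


P(A) = P(A|B1)*P(B1) + P(A|B2)*P(B2)
P(A|B1)*P(B1) = 0.211 * 0.135 = 0.028485
P(A|B2)*P(B2) = 0.543 * 0.865 = 0.469695
P(A) = 0.028485 + 0.469695 = 0.49818

0.498180


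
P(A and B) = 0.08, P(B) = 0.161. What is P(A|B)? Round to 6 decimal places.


P(A|B) = P(A and B) / P(B) = 0.08 / 0.161 = 80/161 ≈ 0.49689441

0.496894


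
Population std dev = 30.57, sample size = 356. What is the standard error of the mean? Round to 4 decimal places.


SE = sigma / sqrt(n)
sqrt(356) ≈ 18.867962
SE = 30.57 / 18.867962 ≈ 1.620207

1.6202


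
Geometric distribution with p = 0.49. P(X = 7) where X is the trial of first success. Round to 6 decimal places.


P = (1-p)^(k-1) * p
(1-p)^(k-1) = 0.51^6 ≈ 0.01759629
P = 0.01759629 * 0.49 ≈ 0.008622181

0.008622


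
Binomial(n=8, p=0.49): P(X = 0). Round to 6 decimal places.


P = C(n,k) * p^k * (1-p)^(n-k)
C(8,0) = 1
p^k = 0.49^0 = 1
(1-p)^(n-k) = 0.51^8 ≈ 0.004576794
P = 1 * 1 * 0.004576794 ≈ 0.004577

0.004577


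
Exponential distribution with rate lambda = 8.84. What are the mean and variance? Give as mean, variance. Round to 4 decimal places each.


mean = 1/lam, var = 1/lam^2
mean = 1 / 8.84 = 25/221 ≈ 0.113122
lam^2 = 8.84^2 = 78.1456
var = 1 / 78.1456 ≈ 0.012797

0.1131, 0.0128


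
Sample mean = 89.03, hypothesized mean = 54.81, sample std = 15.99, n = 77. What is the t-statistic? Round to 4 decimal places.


t = (xbar - mu0) / (s/sqrt(n))
xbar - mu0 = 89.03 - 54.81 = 34.22
sqrt(77) ≈ 8.77496439
s/sqrt(n) = 15.99 / 8.77496439 ≈ 1.82222962
t = 34.22 / 1.82222962 ≈ 18.779192

18.7792


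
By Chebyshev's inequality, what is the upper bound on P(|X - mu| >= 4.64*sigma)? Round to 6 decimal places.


P <= 1/k^2
k^2 = 4.64^2 = 21.5296
1/k^2 = 1 / 21.5296 ≈ 0.04644768

0.046448


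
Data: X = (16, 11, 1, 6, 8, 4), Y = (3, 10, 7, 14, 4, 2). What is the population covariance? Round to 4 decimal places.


Cov = (1/n)*sum((xi-xbar)(yi-ybar))
n = 6, xbar = 46/6 = 23/3 ≈ 7.666667, ybar = 40/6 = 20/3 ≈ 6.666667
sum((xi-xbar)(yi-ybar)) = -53/3 ≈ -17.666667
Cov = -17.666667 / 6 = -53/18 ≈ -2.944444

-2.9444


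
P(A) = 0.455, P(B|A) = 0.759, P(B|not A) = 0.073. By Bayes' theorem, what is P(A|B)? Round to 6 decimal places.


P(A|B) = P(B|A)*P(A) / P(B), P(B) = P(B|A)*P(A) + P(B|not A)*P(not A)
P(B|A)*P(A) = 0.759 * 0.455 = 0.345345
P(B|not A)*P(not A) = 0.073 * 0.545 = 0.039785
P(B) = 0.345345 + 0.039785 = 0.38513
P(A|B) = 0.345345 / 0.38513 ≈ 0.89669722

0.896697


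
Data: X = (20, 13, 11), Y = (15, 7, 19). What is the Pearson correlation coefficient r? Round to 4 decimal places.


r = sum((xi-xbar)(yi-ybar)) / sqrt(sum((xi-xbar)^2) * sum((yi-ybar)^2))
n = 3, xbar = 44/3 ≈ 14.666667, ybar = 41/3 ≈ 13.666667
Sxy = sum((xi-xbar)(yi-ybar)) = -4/3 ≈ -1.333333
Sxx = sum((xi-xbar)^2) = 134/3 ≈ 44.666667
Syy = sum((yi-ybar)^2) = 224/3 ≈ 74.666667
sqrt(Sxx*Syy) ≈ 57.750421
r = Sxy / sqrt(Sxx*Syy) = -1.333333 / 57.750421 ≈ -0.023088

-0.0231


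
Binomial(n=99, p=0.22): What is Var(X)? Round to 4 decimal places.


Var = n*p*(1-p) = 99 * 0.22 * 0.78 = 16.9884

16.9884


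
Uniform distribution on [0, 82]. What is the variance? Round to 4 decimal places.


Var = (b-a)^2 / 12
(b-a)^2 = (82 - 0)^2 = 6724
Var = 6724/12 ≈ 560.333333

560.3333


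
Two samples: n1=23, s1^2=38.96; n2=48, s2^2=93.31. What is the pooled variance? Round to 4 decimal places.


sp^2 = ((n1-1)*s1^2 + (n2-1)*s2^2)/(n1+n2-2)
(n1-1)*s1^2 = 22 * 38.96 = 857.12
(n2-1)*s2^2 = 47 * 93.31 = 4385.57
numerator = 857.12 + 4385.57 = 5242.69
n1+n2-2 = 69
sp^2 = 5242.69 / 69 = 524269/6900 ≈ 75.981014

75.9810


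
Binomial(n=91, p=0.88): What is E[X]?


E[X] = n*p = 91 * 0.88 = 80.08

80.08


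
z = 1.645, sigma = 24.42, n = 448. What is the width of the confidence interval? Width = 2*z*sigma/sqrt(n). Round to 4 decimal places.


width = 2*z*sigma/sqrt(n)
2*z*sigma = 2 * 1.645 * 24.42 = 80.3418
sqrt(448) ≈ 21.166010
width = 80.3418 / 21.166010 ≈ 3.795793

3.7958


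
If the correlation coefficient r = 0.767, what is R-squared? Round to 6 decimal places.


R^2 = r^2 = (0.767)^2 = 0.588289

0.588289


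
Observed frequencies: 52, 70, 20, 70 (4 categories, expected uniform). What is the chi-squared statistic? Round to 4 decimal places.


chi2 = sum((O-E)^2/E), E = total/4
total = 212, E = 212/4 = 53
(52 - 53)^2 / 53 = 1 / 53 = 1/53 ≈ 0.018868
(70 - 53)^2 / 53 = 289 / 53 = 289/53 ≈ 5.452830
(20 - 53)^2 / 53 = 1089 / 53 = 1089/53 ≈ 20.547170
(70 - 53)^2 / 53 = 289 / 53 = 289/53 ≈ 5.452830
chi2 = 1668/53 ≈ 31.471698

31.4717


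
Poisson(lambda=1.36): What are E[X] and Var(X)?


E[X] = Var(X) = lambda = 1.36

1.36, 1.36


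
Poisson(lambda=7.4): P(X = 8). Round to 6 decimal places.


P = e^(-lam) * lam^k / k!
e^(-7.4) ≈ 0.0006112528
lam^k = 7.4^8 ≈ 8991947.402038
k! = 8! = 40320
P = 0.0006112528 * 8991947.402038 / 40320 ≈ 0.136318

0.136318


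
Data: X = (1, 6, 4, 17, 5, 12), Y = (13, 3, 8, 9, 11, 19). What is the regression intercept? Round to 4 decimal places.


a = ybar - b*xbar, where b = sum((xi-xbar)(yi-ybar)) / sum((xi-xbar)^2)
n = 6, xbar = 45/6 = 7.5, ybar = 63/6 = 10.5
Sxy = sum((xi-xbar)(yi-ybar)) = 26.5
Sxx = sum((xi-xbar)^2) = 173.5
b = Sxy / Sxx = 53/347 ≈ 0.152738
a = 10.5 - 0.152738 * 7.5 = 3246/347 ≈ 9.354467

9.3545


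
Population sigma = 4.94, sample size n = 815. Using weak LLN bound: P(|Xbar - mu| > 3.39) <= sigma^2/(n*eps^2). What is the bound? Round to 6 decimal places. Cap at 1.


bound = min(1, sigma^2/(n*eps^2))
sigma^2 = 4.94^2 = 24.4036
n*eps^2 = 815 * 3.39^2 = 815 * 11.4921 = 9366.0615
sigma^2/(n*eps^2) = 24.4036 / 9366.0615 ≈ 0.00260553

0.002606


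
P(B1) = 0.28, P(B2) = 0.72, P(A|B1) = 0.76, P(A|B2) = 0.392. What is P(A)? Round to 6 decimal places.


P(A) = P(A|B1)*P(B1) + P(A|B2)*P(B2)
P(A|B1)*P(B1) = 0.76 * 0.28 = 0.2128
P(A|B2)*P(B2) = 0.392 * 0.72 = 0.28224
P(A) = 0.2128 + 0.28224 = 0.49504

0.495040


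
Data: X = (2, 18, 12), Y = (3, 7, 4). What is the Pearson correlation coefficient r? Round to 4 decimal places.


r = sum((xi-xbar)(yi-ybar)) / sqrt(sum((xi-xbar)^2) * sum((yi-ybar)^2))
n = 3, xbar = 32/3 ≈ 10.666667, ybar = 14/3 ≈ 4.666667
Sxy = sum((xi-xbar)(yi-ybar)) = 92/3 ≈ 30.666667
Sxx = sum((xi-xbar)^2) = 392/3 ≈ 130.666667
Syy = sum((yi-ybar)^2) = 26/3 ≈ 8.666667
sqrt(Sxx*Syy) ≈ 33.651812
r = Sxy / sqrt(Sxx*Syy) = 30.666667 / 33.651812 ≈ 0.911293

0.9113


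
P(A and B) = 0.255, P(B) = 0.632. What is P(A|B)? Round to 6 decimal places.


P(A|B) = P(A and B) / P(B) = 0.255 / 0.632 = 255/632 ≈ 0.40348101

0.403481


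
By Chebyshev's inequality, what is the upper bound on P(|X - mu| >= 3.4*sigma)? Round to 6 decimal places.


P <= 1/k^2
k^2 = 3.4^2 = 11.56
1/k^2 = 1 / 11.56 = 25/289 ≈ 0.08650519

0.086505


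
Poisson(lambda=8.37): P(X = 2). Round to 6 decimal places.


P = e^(-lam) * lam^k / k!
e^(-8.37) ≈ 0.0002317156
lam^k = 8.37^2 = 70.0569
k! = 2! = 2
P = 0.0002317156 * 70.0569 / 2 ≈ 0.008117

0.008117


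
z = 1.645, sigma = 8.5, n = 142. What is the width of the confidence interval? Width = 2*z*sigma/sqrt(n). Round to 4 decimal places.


width = 2*z*sigma/sqrt(n)
2*z*sigma = 2 * 1.645 * 8.5 = 27.965
sqrt(142) ≈ 11.916375
width = 27.965 / 11.916375 ≈ 2.346771

2.3468


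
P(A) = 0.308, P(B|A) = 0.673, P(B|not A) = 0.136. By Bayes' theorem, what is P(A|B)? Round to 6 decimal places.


P(A|B) = P(B|A)*P(A) / P(B), P(B) = P(B|A)*P(A) + P(B|not A)*P(not A)
P(B|A)*P(A) = 0.673 * 0.308 = 0.207284
P(B|not A)*P(not A) = 0.136 * 0.692 = 0.094112
P(B) = 0.207284 + 0.094112 = 0.301396
P(A|B) = 0.207284 / 0.301396 ≈ 0.68774635

0.687746


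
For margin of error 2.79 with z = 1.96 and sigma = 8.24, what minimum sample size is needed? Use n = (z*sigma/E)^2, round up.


z*sigma/E = 1.96 * 8.24 / 2.79 = 40376/6975 ≈ 5.788674
(z*sigma/E)^2 ≈ 33.508745
round up: n = 34

34


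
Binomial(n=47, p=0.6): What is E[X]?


E[X] = n*p = 47 * 0.6 = 28.2

28.2


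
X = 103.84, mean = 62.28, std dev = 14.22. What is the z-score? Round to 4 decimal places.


z = (X - mu) / sigma
X - mu = 103.84 - 62.28 = 41.56
z = 41.56 / 14.22 = 2078/711 ≈ 2.922644

2.9226


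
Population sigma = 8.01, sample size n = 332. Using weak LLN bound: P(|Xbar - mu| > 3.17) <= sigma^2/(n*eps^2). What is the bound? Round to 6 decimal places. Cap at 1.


bound = min(1, sigma^2/(n*eps^2))
sigma^2 = 8.01^2 = 64.1601
n*eps^2 = 332 * 3.17^2 = 332 * 10.0489 = 3336.2348
sigma^2/(n*eps^2) = 64.1601 / 3336.2348 ≈ 0.01923129

0.019231


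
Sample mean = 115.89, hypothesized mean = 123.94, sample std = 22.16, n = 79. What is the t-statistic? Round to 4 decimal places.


t = (xbar - mu0) / (s/sqrt(n))
xbar - mu0 = 115.89 - 123.94 = -8.05
sqrt(79) ≈ 8.88819442
s/sqrt(n) = 22.16 / 8.88819442 ≈ 2.49319479
t = -8.05 / 2.49319479 ≈ -3.228789

-3.2288


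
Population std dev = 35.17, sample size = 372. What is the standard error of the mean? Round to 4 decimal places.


SE = sigma / sqrt(n)
sqrt(372) ≈ 19.287302
SE = 35.17 / 19.287302 ≈ 1.823480

1.8235


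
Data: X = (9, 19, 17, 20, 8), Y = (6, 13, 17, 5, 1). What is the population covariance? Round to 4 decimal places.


Cov = (1/n)*sum((xi-xbar)(yi-ybar))
n = 5, xbar = 73/5 = 14.6, ybar = 42/5 = 8.4
sum((xi-xbar)(yi-ybar)) = 84.8
Cov = 84.8 / 5 = 16.96

16.9600


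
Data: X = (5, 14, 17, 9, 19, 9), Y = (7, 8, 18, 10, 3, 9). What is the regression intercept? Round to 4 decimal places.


a = ybar - b*xbar, where b = sum((xi-xbar)(yi-ybar)) / sum((xi-xbar)^2)
n = 6, xbar = 73/6 ≈ 12.166667, ybar = 55/6 ≈ 9.166667
Sxy = sum((xi-xbar)(yi-ybar)) = 71/6 ≈ 11.833333
Sxx = sum((xi-xbar)^2) = 869/6 ≈ 144.833333
b = Sxy / Sxx = 71/869 ≈ 0.081703
a = 9.166667 - 0.081703 * 12.166667 = 7102/869 ≈ 8.172612

8.1726


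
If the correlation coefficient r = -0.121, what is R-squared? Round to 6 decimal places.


R^2 = r^2 = (-0.121)^2 = 0.014641

0.014641


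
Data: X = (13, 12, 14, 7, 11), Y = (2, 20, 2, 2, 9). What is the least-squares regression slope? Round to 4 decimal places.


b = sum((xi-xbar)(yi-ybar)) / sum((xi-xbar)^2)
n = 5, xbar = 57/5 = 11.4, ybar = 35/5 = 7
Sxy = sum((xi-xbar)(yi-ybar)) = 8
Sxx = sum((xi-xbar)^2) = 29.2
b = Sxy / Sxx = 20/73 ≈ 0.273973

0.2740


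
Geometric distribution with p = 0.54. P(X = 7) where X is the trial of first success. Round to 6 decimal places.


P = (1-p)^(k-1) * p
(1-p)^(k-1) = 0.46^6 ≈ 0.009474297
P = 0.009474297 * 0.54 ≈ 0.005116120

0.005116


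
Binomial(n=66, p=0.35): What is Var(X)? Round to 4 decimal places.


Var = n*p*(1-p) = 66 * 0.35 * 0.65 = 15.015

15.0150


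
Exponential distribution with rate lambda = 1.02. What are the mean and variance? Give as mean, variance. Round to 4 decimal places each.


mean = 1/lam, var = 1/lam^2
mean = 1 / 1.02 = 50/51 ≈ 0.980392
lam^2 = 1.02^2 = 1.0404
var = 1 / 1.0404 = 2500/2601 ≈ 0.961169

0.9804, 0.9612


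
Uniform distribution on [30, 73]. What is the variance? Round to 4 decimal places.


Var = (b-a)^2 / 12
(b-a)^2 = (73 - 30)^2 = 1849
Var = 1849/12 ≈ 154.083333

154.0833
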